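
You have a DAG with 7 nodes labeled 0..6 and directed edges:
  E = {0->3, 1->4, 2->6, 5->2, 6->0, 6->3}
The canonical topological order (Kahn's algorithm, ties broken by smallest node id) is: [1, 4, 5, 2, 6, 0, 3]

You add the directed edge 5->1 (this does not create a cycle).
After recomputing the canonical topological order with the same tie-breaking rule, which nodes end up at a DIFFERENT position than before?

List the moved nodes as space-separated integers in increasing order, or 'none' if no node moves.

Answer: 1 2 4 5

Derivation:
Old toposort: [1, 4, 5, 2, 6, 0, 3]
Added edge 5->1
Recompute Kahn (smallest-id tiebreak):
  initial in-degrees: [1, 1, 1, 2, 1, 0, 1]
  ready (indeg=0): [5]
  pop 5: indeg[1]->0; indeg[2]->0 | ready=[1, 2] | order so far=[5]
  pop 1: indeg[4]->0 | ready=[2, 4] | order so far=[5, 1]
  pop 2: indeg[6]->0 | ready=[4, 6] | order so far=[5, 1, 2]
  pop 4: no out-edges | ready=[6] | order so far=[5, 1, 2, 4]
  pop 6: indeg[0]->0; indeg[3]->1 | ready=[0] | order so far=[5, 1, 2, 4, 6]
  pop 0: indeg[3]->0 | ready=[3] | order so far=[5, 1, 2, 4, 6, 0]
  pop 3: no out-edges | ready=[] | order so far=[5, 1, 2, 4, 6, 0, 3]
New canonical toposort: [5, 1, 2, 4, 6, 0, 3]
Compare positions:
  Node 0: index 5 -> 5 (same)
  Node 1: index 0 -> 1 (moved)
  Node 2: index 3 -> 2 (moved)
  Node 3: index 6 -> 6 (same)
  Node 4: index 1 -> 3 (moved)
  Node 5: index 2 -> 0 (moved)
  Node 6: index 4 -> 4 (same)
Nodes that changed position: 1 2 4 5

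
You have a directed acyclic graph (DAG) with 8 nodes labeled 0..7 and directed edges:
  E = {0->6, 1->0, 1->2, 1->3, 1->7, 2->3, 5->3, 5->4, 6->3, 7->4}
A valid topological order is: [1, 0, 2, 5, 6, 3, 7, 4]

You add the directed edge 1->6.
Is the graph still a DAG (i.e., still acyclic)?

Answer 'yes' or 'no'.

Given toposort: [1, 0, 2, 5, 6, 3, 7, 4]
Position of 1: index 0; position of 6: index 4
New edge 1->6: forward
Forward edge: respects the existing order. Still a DAG, same toposort still valid.
Still a DAG? yes

Answer: yes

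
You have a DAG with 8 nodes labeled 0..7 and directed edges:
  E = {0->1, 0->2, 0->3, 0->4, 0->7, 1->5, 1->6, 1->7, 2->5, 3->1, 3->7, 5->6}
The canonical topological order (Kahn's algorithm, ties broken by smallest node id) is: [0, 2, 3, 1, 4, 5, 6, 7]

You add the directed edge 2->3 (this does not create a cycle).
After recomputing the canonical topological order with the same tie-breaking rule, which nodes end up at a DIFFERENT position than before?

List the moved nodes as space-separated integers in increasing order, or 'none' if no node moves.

Old toposort: [0, 2, 3, 1, 4, 5, 6, 7]
Added edge 2->3
Recompute Kahn (smallest-id tiebreak):
  initial in-degrees: [0, 2, 1, 2, 1, 2, 2, 3]
  ready (indeg=0): [0]
  pop 0: indeg[1]->1; indeg[2]->0; indeg[3]->1; indeg[4]->0; indeg[7]->2 | ready=[2, 4] | order so far=[0]
  pop 2: indeg[3]->0; indeg[5]->1 | ready=[3, 4] | order so far=[0, 2]
  pop 3: indeg[1]->0; indeg[7]->1 | ready=[1, 4] | order so far=[0, 2, 3]
  pop 1: indeg[5]->0; indeg[6]->1; indeg[7]->0 | ready=[4, 5, 7] | order so far=[0, 2, 3, 1]
  pop 4: no out-edges | ready=[5, 7] | order so far=[0, 2, 3, 1, 4]
  pop 5: indeg[6]->0 | ready=[6, 7] | order so far=[0, 2, 3, 1, 4, 5]
  pop 6: no out-edges | ready=[7] | order so far=[0, 2, 3, 1, 4, 5, 6]
  pop 7: no out-edges | ready=[] | order so far=[0, 2, 3, 1, 4, 5, 6, 7]
New canonical toposort: [0, 2, 3, 1, 4, 5, 6, 7]
Compare positions:
  Node 0: index 0 -> 0 (same)
  Node 1: index 3 -> 3 (same)
  Node 2: index 1 -> 1 (same)
  Node 3: index 2 -> 2 (same)
  Node 4: index 4 -> 4 (same)
  Node 5: index 5 -> 5 (same)
  Node 6: index 6 -> 6 (same)
  Node 7: index 7 -> 7 (same)
Nodes that changed position: none

Answer: none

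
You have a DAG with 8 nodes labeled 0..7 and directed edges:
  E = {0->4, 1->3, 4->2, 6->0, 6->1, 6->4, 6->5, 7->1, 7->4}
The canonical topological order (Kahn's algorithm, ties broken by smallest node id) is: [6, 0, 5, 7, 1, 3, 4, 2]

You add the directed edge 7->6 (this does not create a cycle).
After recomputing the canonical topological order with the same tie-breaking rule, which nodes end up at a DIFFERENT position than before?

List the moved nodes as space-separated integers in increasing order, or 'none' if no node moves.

Old toposort: [6, 0, 5, 7, 1, 3, 4, 2]
Added edge 7->6
Recompute Kahn (smallest-id tiebreak):
  initial in-degrees: [1, 2, 1, 1, 3, 1, 1, 0]
  ready (indeg=0): [7]
  pop 7: indeg[1]->1; indeg[4]->2; indeg[6]->0 | ready=[6] | order so far=[7]
  pop 6: indeg[0]->0; indeg[1]->0; indeg[4]->1; indeg[5]->0 | ready=[0, 1, 5] | order so far=[7, 6]
  pop 0: indeg[4]->0 | ready=[1, 4, 5] | order so far=[7, 6, 0]
  pop 1: indeg[3]->0 | ready=[3, 4, 5] | order so far=[7, 6, 0, 1]
  pop 3: no out-edges | ready=[4, 5] | order so far=[7, 6, 0, 1, 3]
  pop 4: indeg[2]->0 | ready=[2, 5] | order so far=[7, 6, 0, 1, 3, 4]
  pop 2: no out-edges | ready=[5] | order so far=[7, 6, 0, 1, 3, 4, 2]
  pop 5: no out-edges | ready=[] | order so far=[7, 6, 0, 1, 3, 4, 2, 5]
New canonical toposort: [7, 6, 0, 1, 3, 4, 2, 5]
Compare positions:
  Node 0: index 1 -> 2 (moved)
  Node 1: index 4 -> 3 (moved)
  Node 2: index 7 -> 6 (moved)
  Node 3: index 5 -> 4 (moved)
  Node 4: index 6 -> 5 (moved)
  Node 5: index 2 -> 7 (moved)
  Node 6: index 0 -> 1 (moved)
  Node 7: index 3 -> 0 (moved)
Nodes that changed position: 0 1 2 3 4 5 6 7

Answer: 0 1 2 3 4 5 6 7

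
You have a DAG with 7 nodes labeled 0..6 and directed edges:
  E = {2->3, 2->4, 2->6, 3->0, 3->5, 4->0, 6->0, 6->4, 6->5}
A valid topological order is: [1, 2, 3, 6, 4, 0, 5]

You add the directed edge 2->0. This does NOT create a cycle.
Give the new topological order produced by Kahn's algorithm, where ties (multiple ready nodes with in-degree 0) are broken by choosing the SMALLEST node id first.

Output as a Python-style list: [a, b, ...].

Answer: [1, 2, 3, 6, 4, 0, 5]

Derivation:
Old toposort: [1, 2, 3, 6, 4, 0, 5]
Added edge: 2->0
Position of 2 (1) < position of 0 (5). Old order still valid.
Run Kahn's algorithm (break ties by smallest node id):
  initial in-degrees: [4, 0, 0, 1, 2, 2, 1]
  ready (indeg=0): [1, 2]
  pop 1: no out-edges | ready=[2] | order so far=[1]
  pop 2: indeg[0]->3; indeg[3]->0; indeg[4]->1; indeg[6]->0 | ready=[3, 6] | order so far=[1, 2]
  pop 3: indeg[0]->2; indeg[5]->1 | ready=[6] | order so far=[1, 2, 3]
  pop 6: indeg[0]->1; indeg[4]->0; indeg[5]->0 | ready=[4, 5] | order so far=[1, 2, 3, 6]
  pop 4: indeg[0]->0 | ready=[0, 5] | order so far=[1, 2, 3, 6, 4]
  pop 0: no out-edges | ready=[5] | order so far=[1, 2, 3, 6, 4, 0]
  pop 5: no out-edges | ready=[] | order so far=[1, 2, 3, 6, 4, 0, 5]
  Result: [1, 2, 3, 6, 4, 0, 5]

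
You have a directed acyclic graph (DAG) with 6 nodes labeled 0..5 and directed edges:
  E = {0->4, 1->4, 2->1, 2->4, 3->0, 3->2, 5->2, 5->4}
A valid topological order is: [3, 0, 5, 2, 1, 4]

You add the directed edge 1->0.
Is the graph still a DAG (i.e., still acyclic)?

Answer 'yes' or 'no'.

Answer: yes

Derivation:
Given toposort: [3, 0, 5, 2, 1, 4]
Position of 1: index 4; position of 0: index 1
New edge 1->0: backward (u after v in old order)
Backward edge: old toposort is now invalid. Check if this creates a cycle.
Does 0 already reach 1? Reachable from 0: [0, 4]. NO -> still a DAG (reorder needed).
Still a DAG? yes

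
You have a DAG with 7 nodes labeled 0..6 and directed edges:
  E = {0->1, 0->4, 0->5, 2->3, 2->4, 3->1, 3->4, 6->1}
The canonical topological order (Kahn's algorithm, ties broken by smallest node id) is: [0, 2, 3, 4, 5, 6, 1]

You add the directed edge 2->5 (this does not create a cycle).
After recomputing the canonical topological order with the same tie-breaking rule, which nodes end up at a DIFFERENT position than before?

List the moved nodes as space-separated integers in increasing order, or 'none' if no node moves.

Answer: none

Derivation:
Old toposort: [0, 2, 3, 4, 5, 6, 1]
Added edge 2->5
Recompute Kahn (smallest-id tiebreak):
  initial in-degrees: [0, 3, 0, 1, 3, 2, 0]
  ready (indeg=0): [0, 2, 6]
  pop 0: indeg[1]->2; indeg[4]->2; indeg[5]->1 | ready=[2, 6] | order so far=[0]
  pop 2: indeg[3]->0; indeg[4]->1; indeg[5]->0 | ready=[3, 5, 6] | order so far=[0, 2]
  pop 3: indeg[1]->1; indeg[4]->0 | ready=[4, 5, 6] | order so far=[0, 2, 3]
  pop 4: no out-edges | ready=[5, 6] | order so far=[0, 2, 3, 4]
  pop 5: no out-edges | ready=[6] | order so far=[0, 2, 3, 4, 5]
  pop 6: indeg[1]->0 | ready=[1] | order so far=[0, 2, 3, 4, 5, 6]
  pop 1: no out-edges | ready=[] | order so far=[0, 2, 3, 4, 5, 6, 1]
New canonical toposort: [0, 2, 3, 4, 5, 6, 1]
Compare positions:
  Node 0: index 0 -> 0 (same)
  Node 1: index 6 -> 6 (same)
  Node 2: index 1 -> 1 (same)
  Node 3: index 2 -> 2 (same)
  Node 4: index 3 -> 3 (same)
  Node 5: index 4 -> 4 (same)
  Node 6: index 5 -> 5 (same)
Nodes that changed position: none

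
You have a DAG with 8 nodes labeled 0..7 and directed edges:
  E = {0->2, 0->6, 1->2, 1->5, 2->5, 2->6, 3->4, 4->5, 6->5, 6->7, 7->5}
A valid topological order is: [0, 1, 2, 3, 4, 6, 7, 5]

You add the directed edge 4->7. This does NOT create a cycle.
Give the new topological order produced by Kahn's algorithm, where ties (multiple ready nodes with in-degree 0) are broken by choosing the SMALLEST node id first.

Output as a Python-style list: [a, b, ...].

Old toposort: [0, 1, 2, 3, 4, 6, 7, 5]
Added edge: 4->7
Position of 4 (4) < position of 7 (6). Old order still valid.
Run Kahn's algorithm (break ties by smallest node id):
  initial in-degrees: [0, 0, 2, 0, 1, 5, 2, 2]
  ready (indeg=0): [0, 1, 3]
  pop 0: indeg[2]->1; indeg[6]->1 | ready=[1, 3] | order so far=[0]
  pop 1: indeg[2]->0; indeg[5]->4 | ready=[2, 3] | order so far=[0, 1]
  pop 2: indeg[5]->3; indeg[6]->0 | ready=[3, 6] | order so far=[0, 1, 2]
  pop 3: indeg[4]->0 | ready=[4, 6] | order so far=[0, 1, 2, 3]
  pop 4: indeg[5]->2; indeg[7]->1 | ready=[6] | order so far=[0, 1, 2, 3, 4]
  pop 6: indeg[5]->1; indeg[7]->0 | ready=[7] | order so far=[0, 1, 2, 3, 4, 6]
  pop 7: indeg[5]->0 | ready=[5] | order so far=[0, 1, 2, 3, 4, 6, 7]
  pop 5: no out-edges | ready=[] | order so far=[0, 1, 2, 3, 4, 6, 7, 5]
  Result: [0, 1, 2, 3, 4, 6, 7, 5]

Answer: [0, 1, 2, 3, 4, 6, 7, 5]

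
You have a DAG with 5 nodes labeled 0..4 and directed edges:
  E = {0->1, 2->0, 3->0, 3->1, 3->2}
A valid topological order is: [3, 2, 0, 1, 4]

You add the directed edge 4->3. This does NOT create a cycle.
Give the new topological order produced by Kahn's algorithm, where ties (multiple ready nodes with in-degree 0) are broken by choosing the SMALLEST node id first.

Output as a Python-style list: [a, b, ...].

Answer: [4, 3, 2, 0, 1]

Derivation:
Old toposort: [3, 2, 0, 1, 4]
Added edge: 4->3
Position of 4 (4) > position of 3 (0). Must reorder: 4 must now come before 3.
Run Kahn's algorithm (break ties by smallest node id):
  initial in-degrees: [2, 2, 1, 1, 0]
  ready (indeg=0): [4]
  pop 4: indeg[3]->0 | ready=[3] | order so far=[4]
  pop 3: indeg[0]->1; indeg[1]->1; indeg[2]->0 | ready=[2] | order so far=[4, 3]
  pop 2: indeg[0]->0 | ready=[0] | order so far=[4, 3, 2]
  pop 0: indeg[1]->0 | ready=[1] | order so far=[4, 3, 2, 0]
  pop 1: no out-edges | ready=[] | order so far=[4, 3, 2, 0, 1]
  Result: [4, 3, 2, 0, 1]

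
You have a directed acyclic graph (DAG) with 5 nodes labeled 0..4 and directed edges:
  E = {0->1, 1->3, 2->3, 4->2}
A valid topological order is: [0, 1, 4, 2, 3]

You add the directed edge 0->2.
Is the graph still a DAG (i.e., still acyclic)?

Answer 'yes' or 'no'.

Answer: yes

Derivation:
Given toposort: [0, 1, 4, 2, 3]
Position of 0: index 0; position of 2: index 3
New edge 0->2: forward
Forward edge: respects the existing order. Still a DAG, same toposort still valid.
Still a DAG? yes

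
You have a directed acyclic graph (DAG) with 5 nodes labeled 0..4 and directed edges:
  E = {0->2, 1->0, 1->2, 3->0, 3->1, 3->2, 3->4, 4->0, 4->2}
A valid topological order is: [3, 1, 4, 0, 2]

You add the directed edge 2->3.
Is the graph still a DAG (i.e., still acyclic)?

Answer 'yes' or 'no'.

Given toposort: [3, 1, 4, 0, 2]
Position of 2: index 4; position of 3: index 0
New edge 2->3: backward (u after v in old order)
Backward edge: old toposort is now invalid. Check if this creates a cycle.
Does 3 already reach 2? Reachable from 3: [0, 1, 2, 3, 4]. YES -> cycle!
Still a DAG? no

Answer: no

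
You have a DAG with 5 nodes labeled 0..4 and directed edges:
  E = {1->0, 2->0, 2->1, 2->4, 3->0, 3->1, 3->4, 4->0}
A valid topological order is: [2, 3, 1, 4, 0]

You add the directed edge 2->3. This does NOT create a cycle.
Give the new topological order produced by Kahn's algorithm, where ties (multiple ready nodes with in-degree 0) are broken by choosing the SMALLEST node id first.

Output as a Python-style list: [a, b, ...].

Old toposort: [2, 3, 1, 4, 0]
Added edge: 2->3
Position of 2 (0) < position of 3 (1). Old order still valid.
Run Kahn's algorithm (break ties by smallest node id):
  initial in-degrees: [4, 2, 0, 1, 2]
  ready (indeg=0): [2]
  pop 2: indeg[0]->3; indeg[1]->1; indeg[3]->0; indeg[4]->1 | ready=[3] | order so far=[2]
  pop 3: indeg[0]->2; indeg[1]->0; indeg[4]->0 | ready=[1, 4] | order so far=[2, 3]
  pop 1: indeg[0]->1 | ready=[4] | order so far=[2, 3, 1]
  pop 4: indeg[0]->0 | ready=[0] | order so far=[2, 3, 1, 4]
  pop 0: no out-edges | ready=[] | order so far=[2, 3, 1, 4, 0]
  Result: [2, 3, 1, 4, 0]

Answer: [2, 3, 1, 4, 0]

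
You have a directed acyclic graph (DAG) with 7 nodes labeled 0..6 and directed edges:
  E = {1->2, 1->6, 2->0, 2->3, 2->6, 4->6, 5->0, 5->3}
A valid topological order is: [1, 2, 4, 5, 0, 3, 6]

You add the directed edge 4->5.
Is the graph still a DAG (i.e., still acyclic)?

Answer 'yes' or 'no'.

Answer: yes

Derivation:
Given toposort: [1, 2, 4, 5, 0, 3, 6]
Position of 4: index 2; position of 5: index 3
New edge 4->5: forward
Forward edge: respects the existing order. Still a DAG, same toposort still valid.
Still a DAG? yes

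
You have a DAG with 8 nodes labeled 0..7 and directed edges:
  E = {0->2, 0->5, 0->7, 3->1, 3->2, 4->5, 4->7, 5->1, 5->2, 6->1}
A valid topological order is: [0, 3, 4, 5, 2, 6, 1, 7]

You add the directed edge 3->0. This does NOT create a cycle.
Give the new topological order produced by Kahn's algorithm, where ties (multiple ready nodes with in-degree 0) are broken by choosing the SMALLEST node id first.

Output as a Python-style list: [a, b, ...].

Old toposort: [0, 3, 4, 5, 2, 6, 1, 7]
Added edge: 3->0
Position of 3 (1) > position of 0 (0). Must reorder: 3 must now come before 0.
Run Kahn's algorithm (break ties by smallest node id):
  initial in-degrees: [1, 3, 3, 0, 0, 2, 0, 2]
  ready (indeg=0): [3, 4, 6]
  pop 3: indeg[0]->0; indeg[1]->2; indeg[2]->2 | ready=[0, 4, 6] | order so far=[3]
  pop 0: indeg[2]->1; indeg[5]->1; indeg[7]->1 | ready=[4, 6] | order so far=[3, 0]
  pop 4: indeg[5]->0; indeg[7]->0 | ready=[5, 6, 7] | order so far=[3, 0, 4]
  pop 5: indeg[1]->1; indeg[2]->0 | ready=[2, 6, 7] | order so far=[3, 0, 4, 5]
  pop 2: no out-edges | ready=[6, 7] | order so far=[3, 0, 4, 5, 2]
  pop 6: indeg[1]->0 | ready=[1, 7] | order so far=[3, 0, 4, 5, 2, 6]
  pop 1: no out-edges | ready=[7] | order so far=[3, 0, 4, 5, 2, 6, 1]
  pop 7: no out-edges | ready=[] | order so far=[3, 0, 4, 5, 2, 6, 1, 7]
  Result: [3, 0, 4, 5, 2, 6, 1, 7]

Answer: [3, 0, 4, 5, 2, 6, 1, 7]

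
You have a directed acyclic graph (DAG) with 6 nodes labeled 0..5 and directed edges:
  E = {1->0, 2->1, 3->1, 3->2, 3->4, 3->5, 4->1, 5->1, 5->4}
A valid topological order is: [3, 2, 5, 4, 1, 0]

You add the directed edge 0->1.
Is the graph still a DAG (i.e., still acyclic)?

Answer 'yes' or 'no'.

Answer: no

Derivation:
Given toposort: [3, 2, 5, 4, 1, 0]
Position of 0: index 5; position of 1: index 4
New edge 0->1: backward (u after v in old order)
Backward edge: old toposort is now invalid. Check if this creates a cycle.
Does 1 already reach 0? Reachable from 1: [0, 1]. YES -> cycle!
Still a DAG? no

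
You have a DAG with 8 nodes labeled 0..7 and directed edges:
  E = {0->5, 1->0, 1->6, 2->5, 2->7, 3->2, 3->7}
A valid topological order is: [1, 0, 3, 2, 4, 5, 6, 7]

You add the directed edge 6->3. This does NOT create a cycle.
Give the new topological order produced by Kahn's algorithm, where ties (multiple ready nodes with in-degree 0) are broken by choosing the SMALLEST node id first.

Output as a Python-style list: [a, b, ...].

Old toposort: [1, 0, 3, 2, 4, 5, 6, 7]
Added edge: 6->3
Position of 6 (6) > position of 3 (2). Must reorder: 6 must now come before 3.
Run Kahn's algorithm (break ties by smallest node id):
  initial in-degrees: [1, 0, 1, 1, 0, 2, 1, 2]
  ready (indeg=0): [1, 4]
  pop 1: indeg[0]->0; indeg[6]->0 | ready=[0, 4, 6] | order so far=[1]
  pop 0: indeg[5]->1 | ready=[4, 6] | order so far=[1, 0]
  pop 4: no out-edges | ready=[6] | order so far=[1, 0, 4]
  pop 6: indeg[3]->0 | ready=[3] | order so far=[1, 0, 4, 6]
  pop 3: indeg[2]->0; indeg[7]->1 | ready=[2] | order so far=[1, 0, 4, 6, 3]
  pop 2: indeg[5]->0; indeg[7]->0 | ready=[5, 7] | order so far=[1, 0, 4, 6, 3, 2]
  pop 5: no out-edges | ready=[7] | order so far=[1, 0, 4, 6, 3, 2, 5]
  pop 7: no out-edges | ready=[] | order so far=[1, 0, 4, 6, 3, 2, 5, 7]
  Result: [1, 0, 4, 6, 3, 2, 5, 7]

Answer: [1, 0, 4, 6, 3, 2, 5, 7]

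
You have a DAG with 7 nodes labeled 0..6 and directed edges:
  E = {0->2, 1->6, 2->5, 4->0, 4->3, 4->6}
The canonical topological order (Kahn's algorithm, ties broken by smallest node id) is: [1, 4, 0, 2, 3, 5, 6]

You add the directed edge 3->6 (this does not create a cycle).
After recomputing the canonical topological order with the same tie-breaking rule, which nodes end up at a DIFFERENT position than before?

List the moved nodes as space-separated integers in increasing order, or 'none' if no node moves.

Answer: none

Derivation:
Old toposort: [1, 4, 0, 2, 3, 5, 6]
Added edge 3->6
Recompute Kahn (smallest-id tiebreak):
  initial in-degrees: [1, 0, 1, 1, 0, 1, 3]
  ready (indeg=0): [1, 4]
  pop 1: indeg[6]->2 | ready=[4] | order so far=[1]
  pop 4: indeg[0]->0; indeg[3]->0; indeg[6]->1 | ready=[0, 3] | order so far=[1, 4]
  pop 0: indeg[2]->0 | ready=[2, 3] | order so far=[1, 4, 0]
  pop 2: indeg[5]->0 | ready=[3, 5] | order so far=[1, 4, 0, 2]
  pop 3: indeg[6]->0 | ready=[5, 6] | order so far=[1, 4, 0, 2, 3]
  pop 5: no out-edges | ready=[6] | order so far=[1, 4, 0, 2, 3, 5]
  pop 6: no out-edges | ready=[] | order so far=[1, 4, 0, 2, 3, 5, 6]
New canonical toposort: [1, 4, 0, 2, 3, 5, 6]
Compare positions:
  Node 0: index 2 -> 2 (same)
  Node 1: index 0 -> 0 (same)
  Node 2: index 3 -> 3 (same)
  Node 3: index 4 -> 4 (same)
  Node 4: index 1 -> 1 (same)
  Node 5: index 5 -> 5 (same)
  Node 6: index 6 -> 6 (same)
Nodes that changed position: none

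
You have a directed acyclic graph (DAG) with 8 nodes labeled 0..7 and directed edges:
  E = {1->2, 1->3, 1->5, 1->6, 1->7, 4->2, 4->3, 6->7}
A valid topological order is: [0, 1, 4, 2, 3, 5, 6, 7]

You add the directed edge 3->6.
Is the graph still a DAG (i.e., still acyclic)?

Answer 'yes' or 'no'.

Answer: yes

Derivation:
Given toposort: [0, 1, 4, 2, 3, 5, 6, 7]
Position of 3: index 4; position of 6: index 6
New edge 3->6: forward
Forward edge: respects the existing order. Still a DAG, same toposort still valid.
Still a DAG? yes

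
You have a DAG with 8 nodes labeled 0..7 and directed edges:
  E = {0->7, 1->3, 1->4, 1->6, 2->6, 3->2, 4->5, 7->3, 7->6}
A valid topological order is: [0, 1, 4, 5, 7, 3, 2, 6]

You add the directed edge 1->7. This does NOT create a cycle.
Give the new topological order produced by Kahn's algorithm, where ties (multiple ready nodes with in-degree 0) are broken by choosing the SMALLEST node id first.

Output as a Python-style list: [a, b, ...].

Old toposort: [0, 1, 4, 5, 7, 3, 2, 6]
Added edge: 1->7
Position of 1 (1) < position of 7 (4). Old order still valid.
Run Kahn's algorithm (break ties by smallest node id):
  initial in-degrees: [0, 0, 1, 2, 1, 1, 3, 2]
  ready (indeg=0): [0, 1]
  pop 0: indeg[7]->1 | ready=[1] | order so far=[0]
  pop 1: indeg[3]->1; indeg[4]->0; indeg[6]->2; indeg[7]->0 | ready=[4, 7] | order so far=[0, 1]
  pop 4: indeg[5]->0 | ready=[5, 7] | order so far=[0, 1, 4]
  pop 5: no out-edges | ready=[7] | order so far=[0, 1, 4, 5]
  pop 7: indeg[3]->0; indeg[6]->1 | ready=[3] | order so far=[0, 1, 4, 5, 7]
  pop 3: indeg[2]->0 | ready=[2] | order so far=[0, 1, 4, 5, 7, 3]
  pop 2: indeg[6]->0 | ready=[6] | order so far=[0, 1, 4, 5, 7, 3, 2]
  pop 6: no out-edges | ready=[] | order so far=[0, 1, 4, 5, 7, 3, 2, 6]
  Result: [0, 1, 4, 5, 7, 3, 2, 6]

Answer: [0, 1, 4, 5, 7, 3, 2, 6]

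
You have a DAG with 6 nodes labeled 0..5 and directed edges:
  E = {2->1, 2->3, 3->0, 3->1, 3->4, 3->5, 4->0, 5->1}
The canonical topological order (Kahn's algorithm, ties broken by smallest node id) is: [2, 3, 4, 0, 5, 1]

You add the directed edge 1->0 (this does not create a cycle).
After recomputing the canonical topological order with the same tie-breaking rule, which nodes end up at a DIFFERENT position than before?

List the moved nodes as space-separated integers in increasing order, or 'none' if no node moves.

Old toposort: [2, 3, 4, 0, 5, 1]
Added edge 1->0
Recompute Kahn (smallest-id tiebreak):
  initial in-degrees: [3, 3, 0, 1, 1, 1]
  ready (indeg=0): [2]
  pop 2: indeg[1]->2; indeg[3]->0 | ready=[3] | order so far=[2]
  pop 3: indeg[0]->2; indeg[1]->1; indeg[4]->0; indeg[5]->0 | ready=[4, 5] | order so far=[2, 3]
  pop 4: indeg[0]->1 | ready=[5] | order so far=[2, 3, 4]
  pop 5: indeg[1]->0 | ready=[1] | order so far=[2, 3, 4, 5]
  pop 1: indeg[0]->0 | ready=[0] | order so far=[2, 3, 4, 5, 1]
  pop 0: no out-edges | ready=[] | order so far=[2, 3, 4, 5, 1, 0]
New canonical toposort: [2, 3, 4, 5, 1, 0]
Compare positions:
  Node 0: index 3 -> 5 (moved)
  Node 1: index 5 -> 4 (moved)
  Node 2: index 0 -> 0 (same)
  Node 3: index 1 -> 1 (same)
  Node 4: index 2 -> 2 (same)
  Node 5: index 4 -> 3 (moved)
Nodes that changed position: 0 1 5

Answer: 0 1 5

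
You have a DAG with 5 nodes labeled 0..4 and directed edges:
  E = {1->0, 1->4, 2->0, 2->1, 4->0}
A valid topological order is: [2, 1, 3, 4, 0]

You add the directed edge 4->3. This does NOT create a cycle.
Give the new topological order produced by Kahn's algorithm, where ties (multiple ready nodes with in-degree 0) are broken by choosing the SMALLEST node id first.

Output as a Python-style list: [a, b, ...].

Answer: [2, 1, 4, 0, 3]

Derivation:
Old toposort: [2, 1, 3, 4, 0]
Added edge: 4->3
Position of 4 (3) > position of 3 (2). Must reorder: 4 must now come before 3.
Run Kahn's algorithm (break ties by smallest node id):
  initial in-degrees: [3, 1, 0, 1, 1]
  ready (indeg=0): [2]
  pop 2: indeg[0]->2; indeg[1]->0 | ready=[1] | order so far=[2]
  pop 1: indeg[0]->1; indeg[4]->0 | ready=[4] | order so far=[2, 1]
  pop 4: indeg[0]->0; indeg[3]->0 | ready=[0, 3] | order so far=[2, 1, 4]
  pop 0: no out-edges | ready=[3] | order so far=[2, 1, 4, 0]
  pop 3: no out-edges | ready=[] | order so far=[2, 1, 4, 0, 3]
  Result: [2, 1, 4, 0, 3]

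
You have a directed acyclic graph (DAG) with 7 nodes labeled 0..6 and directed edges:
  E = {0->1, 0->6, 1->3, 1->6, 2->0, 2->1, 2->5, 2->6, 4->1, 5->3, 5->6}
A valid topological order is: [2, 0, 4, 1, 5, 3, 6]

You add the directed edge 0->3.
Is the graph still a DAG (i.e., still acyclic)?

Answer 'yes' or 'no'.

Given toposort: [2, 0, 4, 1, 5, 3, 6]
Position of 0: index 1; position of 3: index 5
New edge 0->3: forward
Forward edge: respects the existing order. Still a DAG, same toposort still valid.
Still a DAG? yes

Answer: yes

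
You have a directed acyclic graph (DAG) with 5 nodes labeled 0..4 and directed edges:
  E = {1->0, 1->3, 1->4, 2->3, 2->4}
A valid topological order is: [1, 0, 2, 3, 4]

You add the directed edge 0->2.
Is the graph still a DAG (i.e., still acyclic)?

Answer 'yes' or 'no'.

Answer: yes

Derivation:
Given toposort: [1, 0, 2, 3, 4]
Position of 0: index 1; position of 2: index 2
New edge 0->2: forward
Forward edge: respects the existing order. Still a DAG, same toposort still valid.
Still a DAG? yes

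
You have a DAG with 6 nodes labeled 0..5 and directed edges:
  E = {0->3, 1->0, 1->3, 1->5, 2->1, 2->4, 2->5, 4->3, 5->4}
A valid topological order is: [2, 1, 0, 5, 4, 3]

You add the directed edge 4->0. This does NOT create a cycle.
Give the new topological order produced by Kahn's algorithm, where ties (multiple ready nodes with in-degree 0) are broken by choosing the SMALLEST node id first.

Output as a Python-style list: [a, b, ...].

Answer: [2, 1, 5, 4, 0, 3]

Derivation:
Old toposort: [2, 1, 0, 5, 4, 3]
Added edge: 4->0
Position of 4 (4) > position of 0 (2). Must reorder: 4 must now come before 0.
Run Kahn's algorithm (break ties by smallest node id):
  initial in-degrees: [2, 1, 0, 3, 2, 2]
  ready (indeg=0): [2]
  pop 2: indeg[1]->0; indeg[4]->1; indeg[5]->1 | ready=[1] | order so far=[2]
  pop 1: indeg[0]->1; indeg[3]->2; indeg[5]->0 | ready=[5] | order so far=[2, 1]
  pop 5: indeg[4]->0 | ready=[4] | order so far=[2, 1, 5]
  pop 4: indeg[0]->0; indeg[3]->1 | ready=[0] | order so far=[2, 1, 5, 4]
  pop 0: indeg[3]->0 | ready=[3] | order so far=[2, 1, 5, 4, 0]
  pop 3: no out-edges | ready=[] | order so far=[2, 1, 5, 4, 0, 3]
  Result: [2, 1, 5, 4, 0, 3]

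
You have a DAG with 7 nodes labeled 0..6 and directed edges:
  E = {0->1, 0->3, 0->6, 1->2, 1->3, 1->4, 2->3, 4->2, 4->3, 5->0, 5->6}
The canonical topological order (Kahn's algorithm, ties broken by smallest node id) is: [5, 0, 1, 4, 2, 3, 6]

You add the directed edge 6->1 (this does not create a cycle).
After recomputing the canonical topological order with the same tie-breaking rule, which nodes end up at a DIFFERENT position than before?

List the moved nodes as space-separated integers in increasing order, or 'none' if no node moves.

Answer: 1 2 3 4 6

Derivation:
Old toposort: [5, 0, 1, 4, 2, 3, 6]
Added edge 6->1
Recompute Kahn (smallest-id tiebreak):
  initial in-degrees: [1, 2, 2, 4, 1, 0, 2]
  ready (indeg=0): [5]
  pop 5: indeg[0]->0; indeg[6]->1 | ready=[0] | order so far=[5]
  pop 0: indeg[1]->1; indeg[3]->3; indeg[6]->0 | ready=[6] | order so far=[5, 0]
  pop 6: indeg[1]->0 | ready=[1] | order so far=[5, 0, 6]
  pop 1: indeg[2]->1; indeg[3]->2; indeg[4]->0 | ready=[4] | order so far=[5, 0, 6, 1]
  pop 4: indeg[2]->0; indeg[3]->1 | ready=[2] | order so far=[5, 0, 6, 1, 4]
  pop 2: indeg[3]->0 | ready=[3] | order so far=[5, 0, 6, 1, 4, 2]
  pop 3: no out-edges | ready=[] | order so far=[5, 0, 6, 1, 4, 2, 3]
New canonical toposort: [5, 0, 6, 1, 4, 2, 3]
Compare positions:
  Node 0: index 1 -> 1 (same)
  Node 1: index 2 -> 3 (moved)
  Node 2: index 4 -> 5 (moved)
  Node 3: index 5 -> 6 (moved)
  Node 4: index 3 -> 4 (moved)
  Node 5: index 0 -> 0 (same)
  Node 6: index 6 -> 2 (moved)
Nodes that changed position: 1 2 3 4 6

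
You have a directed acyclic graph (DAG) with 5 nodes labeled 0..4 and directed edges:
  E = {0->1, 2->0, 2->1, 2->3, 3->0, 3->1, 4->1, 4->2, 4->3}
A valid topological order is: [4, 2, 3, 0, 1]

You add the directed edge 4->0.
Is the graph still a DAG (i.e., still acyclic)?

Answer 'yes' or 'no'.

Answer: yes

Derivation:
Given toposort: [4, 2, 3, 0, 1]
Position of 4: index 0; position of 0: index 3
New edge 4->0: forward
Forward edge: respects the existing order. Still a DAG, same toposort still valid.
Still a DAG? yes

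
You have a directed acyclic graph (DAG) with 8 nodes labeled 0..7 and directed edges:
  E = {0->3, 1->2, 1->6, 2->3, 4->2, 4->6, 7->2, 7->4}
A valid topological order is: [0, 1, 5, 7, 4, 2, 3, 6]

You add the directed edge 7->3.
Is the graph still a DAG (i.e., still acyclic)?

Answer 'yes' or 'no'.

Answer: yes

Derivation:
Given toposort: [0, 1, 5, 7, 4, 2, 3, 6]
Position of 7: index 3; position of 3: index 6
New edge 7->3: forward
Forward edge: respects the existing order. Still a DAG, same toposort still valid.
Still a DAG? yes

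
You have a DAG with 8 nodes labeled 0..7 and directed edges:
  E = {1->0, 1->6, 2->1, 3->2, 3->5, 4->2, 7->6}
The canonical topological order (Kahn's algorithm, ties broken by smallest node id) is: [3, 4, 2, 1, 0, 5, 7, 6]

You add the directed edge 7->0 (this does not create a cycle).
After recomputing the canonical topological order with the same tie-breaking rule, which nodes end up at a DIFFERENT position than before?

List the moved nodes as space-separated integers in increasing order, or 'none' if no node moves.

Old toposort: [3, 4, 2, 1, 0, 5, 7, 6]
Added edge 7->0
Recompute Kahn (smallest-id tiebreak):
  initial in-degrees: [2, 1, 2, 0, 0, 1, 2, 0]
  ready (indeg=0): [3, 4, 7]
  pop 3: indeg[2]->1; indeg[5]->0 | ready=[4, 5, 7] | order so far=[3]
  pop 4: indeg[2]->0 | ready=[2, 5, 7] | order so far=[3, 4]
  pop 2: indeg[1]->0 | ready=[1, 5, 7] | order so far=[3, 4, 2]
  pop 1: indeg[0]->1; indeg[6]->1 | ready=[5, 7] | order so far=[3, 4, 2, 1]
  pop 5: no out-edges | ready=[7] | order so far=[3, 4, 2, 1, 5]
  pop 7: indeg[0]->0; indeg[6]->0 | ready=[0, 6] | order so far=[3, 4, 2, 1, 5, 7]
  pop 0: no out-edges | ready=[6] | order so far=[3, 4, 2, 1, 5, 7, 0]
  pop 6: no out-edges | ready=[] | order so far=[3, 4, 2, 1, 5, 7, 0, 6]
New canonical toposort: [3, 4, 2, 1, 5, 7, 0, 6]
Compare positions:
  Node 0: index 4 -> 6 (moved)
  Node 1: index 3 -> 3 (same)
  Node 2: index 2 -> 2 (same)
  Node 3: index 0 -> 0 (same)
  Node 4: index 1 -> 1 (same)
  Node 5: index 5 -> 4 (moved)
  Node 6: index 7 -> 7 (same)
  Node 7: index 6 -> 5 (moved)
Nodes that changed position: 0 5 7

Answer: 0 5 7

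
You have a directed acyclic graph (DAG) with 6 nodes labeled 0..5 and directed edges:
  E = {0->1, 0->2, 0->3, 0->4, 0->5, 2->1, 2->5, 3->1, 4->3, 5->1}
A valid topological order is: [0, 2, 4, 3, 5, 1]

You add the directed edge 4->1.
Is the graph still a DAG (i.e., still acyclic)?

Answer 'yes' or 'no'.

Answer: yes

Derivation:
Given toposort: [0, 2, 4, 3, 5, 1]
Position of 4: index 2; position of 1: index 5
New edge 4->1: forward
Forward edge: respects the existing order. Still a DAG, same toposort still valid.
Still a DAG? yes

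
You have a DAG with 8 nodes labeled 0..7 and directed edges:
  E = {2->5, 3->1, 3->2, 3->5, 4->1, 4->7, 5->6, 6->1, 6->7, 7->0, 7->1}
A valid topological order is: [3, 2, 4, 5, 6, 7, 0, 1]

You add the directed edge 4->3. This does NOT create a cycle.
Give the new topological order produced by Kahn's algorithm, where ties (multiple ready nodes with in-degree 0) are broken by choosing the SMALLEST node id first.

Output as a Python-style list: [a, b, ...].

Answer: [4, 3, 2, 5, 6, 7, 0, 1]

Derivation:
Old toposort: [3, 2, 4, 5, 6, 7, 0, 1]
Added edge: 4->3
Position of 4 (2) > position of 3 (0). Must reorder: 4 must now come before 3.
Run Kahn's algorithm (break ties by smallest node id):
  initial in-degrees: [1, 4, 1, 1, 0, 2, 1, 2]
  ready (indeg=0): [4]
  pop 4: indeg[1]->3; indeg[3]->0; indeg[7]->1 | ready=[3] | order so far=[4]
  pop 3: indeg[1]->2; indeg[2]->0; indeg[5]->1 | ready=[2] | order so far=[4, 3]
  pop 2: indeg[5]->0 | ready=[5] | order so far=[4, 3, 2]
  pop 5: indeg[6]->0 | ready=[6] | order so far=[4, 3, 2, 5]
  pop 6: indeg[1]->1; indeg[7]->0 | ready=[7] | order so far=[4, 3, 2, 5, 6]
  pop 7: indeg[0]->0; indeg[1]->0 | ready=[0, 1] | order so far=[4, 3, 2, 5, 6, 7]
  pop 0: no out-edges | ready=[1] | order so far=[4, 3, 2, 5, 6, 7, 0]
  pop 1: no out-edges | ready=[] | order so far=[4, 3, 2, 5, 6, 7, 0, 1]
  Result: [4, 3, 2, 5, 6, 7, 0, 1]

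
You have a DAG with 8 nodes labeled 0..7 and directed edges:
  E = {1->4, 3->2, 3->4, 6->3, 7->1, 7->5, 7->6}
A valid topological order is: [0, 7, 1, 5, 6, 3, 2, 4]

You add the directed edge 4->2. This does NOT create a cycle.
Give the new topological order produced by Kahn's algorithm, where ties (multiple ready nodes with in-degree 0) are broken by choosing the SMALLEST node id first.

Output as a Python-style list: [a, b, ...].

Answer: [0, 7, 1, 5, 6, 3, 4, 2]

Derivation:
Old toposort: [0, 7, 1, 5, 6, 3, 2, 4]
Added edge: 4->2
Position of 4 (7) > position of 2 (6). Must reorder: 4 must now come before 2.
Run Kahn's algorithm (break ties by smallest node id):
  initial in-degrees: [0, 1, 2, 1, 2, 1, 1, 0]
  ready (indeg=0): [0, 7]
  pop 0: no out-edges | ready=[7] | order so far=[0]
  pop 7: indeg[1]->0; indeg[5]->0; indeg[6]->0 | ready=[1, 5, 6] | order so far=[0, 7]
  pop 1: indeg[4]->1 | ready=[5, 6] | order so far=[0, 7, 1]
  pop 5: no out-edges | ready=[6] | order so far=[0, 7, 1, 5]
  pop 6: indeg[3]->0 | ready=[3] | order so far=[0, 7, 1, 5, 6]
  pop 3: indeg[2]->1; indeg[4]->0 | ready=[4] | order so far=[0, 7, 1, 5, 6, 3]
  pop 4: indeg[2]->0 | ready=[2] | order so far=[0, 7, 1, 5, 6, 3, 4]
  pop 2: no out-edges | ready=[] | order so far=[0, 7, 1, 5, 6, 3, 4, 2]
  Result: [0, 7, 1, 5, 6, 3, 4, 2]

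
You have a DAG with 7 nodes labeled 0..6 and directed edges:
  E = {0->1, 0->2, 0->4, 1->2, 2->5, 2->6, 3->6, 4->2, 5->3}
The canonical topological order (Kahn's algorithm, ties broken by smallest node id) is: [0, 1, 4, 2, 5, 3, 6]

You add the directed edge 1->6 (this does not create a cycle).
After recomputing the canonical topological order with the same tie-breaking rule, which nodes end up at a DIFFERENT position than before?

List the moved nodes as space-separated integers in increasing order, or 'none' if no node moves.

Old toposort: [0, 1, 4, 2, 5, 3, 6]
Added edge 1->6
Recompute Kahn (smallest-id tiebreak):
  initial in-degrees: [0, 1, 3, 1, 1, 1, 3]
  ready (indeg=0): [0]
  pop 0: indeg[1]->0; indeg[2]->2; indeg[4]->0 | ready=[1, 4] | order so far=[0]
  pop 1: indeg[2]->1; indeg[6]->2 | ready=[4] | order so far=[0, 1]
  pop 4: indeg[2]->0 | ready=[2] | order so far=[0, 1, 4]
  pop 2: indeg[5]->0; indeg[6]->1 | ready=[5] | order so far=[0, 1, 4, 2]
  pop 5: indeg[3]->0 | ready=[3] | order so far=[0, 1, 4, 2, 5]
  pop 3: indeg[6]->0 | ready=[6] | order so far=[0, 1, 4, 2, 5, 3]
  pop 6: no out-edges | ready=[] | order so far=[0, 1, 4, 2, 5, 3, 6]
New canonical toposort: [0, 1, 4, 2, 5, 3, 6]
Compare positions:
  Node 0: index 0 -> 0 (same)
  Node 1: index 1 -> 1 (same)
  Node 2: index 3 -> 3 (same)
  Node 3: index 5 -> 5 (same)
  Node 4: index 2 -> 2 (same)
  Node 5: index 4 -> 4 (same)
  Node 6: index 6 -> 6 (same)
Nodes that changed position: none

Answer: none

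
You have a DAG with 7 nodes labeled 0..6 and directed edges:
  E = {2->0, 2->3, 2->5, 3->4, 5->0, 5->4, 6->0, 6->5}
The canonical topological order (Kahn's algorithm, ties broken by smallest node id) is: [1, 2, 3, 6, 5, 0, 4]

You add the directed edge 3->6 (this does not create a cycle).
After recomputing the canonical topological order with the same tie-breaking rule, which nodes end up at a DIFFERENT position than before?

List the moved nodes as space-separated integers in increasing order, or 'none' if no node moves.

Answer: none

Derivation:
Old toposort: [1, 2, 3, 6, 5, 0, 4]
Added edge 3->6
Recompute Kahn (smallest-id tiebreak):
  initial in-degrees: [3, 0, 0, 1, 2, 2, 1]
  ready (indeg=0): [1, 2]
  pop 1: no out-edges | ready=[2] | order so far=[1]
  pop 2: indeg[0]->2; indeg[3]->0; indeg[5]->1 | ready=[3] | order so far=[1, 2]
  pop 3: indeg[4]->1; indeg[6]->0 | ready=[6] | order so far=[1, 2, 3]
  pop 6: indeg[0]->1; indeg[5]->0 | ready=[5] | order so far=[1, 2, 3, 6]
  pop 5: indeg[0]->0; indeg[4]->0 | ready=[0, 4] | order so far=[1, 2, 3, 6, 5]
  pop 0: no out-edges | ready=[4] | order so far=[1, 2, 3, 6, 5, 0]
  pop 4: no out-edges | ready=[] | order so far=[1, 2, 3, 6, 5, 0, 4]
New canonical toposort: [1, 2, 3, 6, 5, 0, 4]
Compare positions:
  Node 0: index 5 -> 5 (same)
  Node 1: index 0 -> 0 (same)
  Node 2: index 1 -> 1 (same)
  Node 3: index 2 -> 2 (same)
  Node 4: index 6 -> 6 (same)
  Node 5: index 4 -> 4 (same)
  Node 6: index 3 -> 3 (same)
Nodes that changed position: none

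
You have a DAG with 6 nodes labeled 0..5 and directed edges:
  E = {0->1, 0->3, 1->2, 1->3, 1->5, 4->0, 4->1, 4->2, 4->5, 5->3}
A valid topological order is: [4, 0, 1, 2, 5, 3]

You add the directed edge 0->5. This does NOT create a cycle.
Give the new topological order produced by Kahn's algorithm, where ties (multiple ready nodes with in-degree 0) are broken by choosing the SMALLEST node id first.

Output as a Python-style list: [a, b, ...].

Answer: [4, 0, 1, 2, 5, 3]

Derivation:
Old toposort: [4, 0, 1, 2, 5, 3]
Added edge: 0->5
Position of 0 (1) < position of 5 (4). Old order still valid.
Run Kahn's algorithm (break ties by smallest node id):
  initial in-degrees: [1, 2, 2, 3, 0, 3]
  ready (indeg=0): [4]
  pop 4: indeg[0]->0; indeg[1]->1; indeg[2]->1; indeg[5]->2 | ready=[0] | order so far=[4]
  pop 0: indeg[1]->0; indeg[3]->2; indeg[5]->1 | ready=[1] | order so far=[4, 0]
  pop 1: indeg[2]->0; indeg[3]->1; indeg[5]->0 | ready=[2, 5] | order so far=[4, 0, 1]
  pop 2: no out-edges | ready=[5] | order so far=[4, 0, 1, 2]
  pop 5: indeg[3]->0 | ready=[3] | order so far=[4, 0, 1, 2, 5]
  pop 3: no out-edges | ready=[] | order so far=[4, 0, 1, 2, 5, 3]
  Result: [4, 0, 1, 2, 5, 3]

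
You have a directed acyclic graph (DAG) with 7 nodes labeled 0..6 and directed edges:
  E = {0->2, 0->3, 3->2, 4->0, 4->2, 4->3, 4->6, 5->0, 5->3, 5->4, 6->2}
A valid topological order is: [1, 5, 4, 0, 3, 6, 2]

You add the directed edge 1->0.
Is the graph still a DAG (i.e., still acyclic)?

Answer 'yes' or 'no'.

Given toposort: [1, 5, 4, 0, 3, 6, 2]
Position of 1: index 0; position of 0: index 3
New edge 1->0: forward
Forward edge: respects the existing order. Still a DAG, same toposort still valid.
Still a DAG? yes

Answer: yes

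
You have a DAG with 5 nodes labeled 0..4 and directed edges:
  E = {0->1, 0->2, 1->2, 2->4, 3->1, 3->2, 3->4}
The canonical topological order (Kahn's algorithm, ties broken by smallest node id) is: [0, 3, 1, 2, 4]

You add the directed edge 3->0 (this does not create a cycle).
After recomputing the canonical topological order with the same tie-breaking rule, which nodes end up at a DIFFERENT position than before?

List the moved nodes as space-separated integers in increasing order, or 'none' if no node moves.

Answer: 0 3

Derivation:
Old toposort: [0, 3, 1, 2, 4]
Added edge 3->0
Recompute Kahn (smallest-id tiebreak):
  initial in-degrees: [1, 2, 3, 0, 2]
  ready (indeg=0): [3]
  pop 3: indeg[0]->0; indeg[1]->1; indeg[2]->2; indeg[4]->1 | ready=[0] | order so far=[3]
  pop 0: indeg[1]->0; indeg[2]->1 | ready=[1] | order so far=[3, 0]
  pop 1: indeg[2]->0 | ready=[2] | order so far=[3, 0, 1]
  pop 2: indeg[4]->0 | ready=[4] | order so far=[3, 0, 1, 2]
  pop 4: no out-edges | ready=[] | order so far=[3, 0, 1, 2, 4]
New canonical toposort: [3, 0, 1, 2, 4]
Compare positions:
  Node 0: index 0 -> 1 (moved)
  Node 1: index 2 -> 2 (same)
  Node 2: index 3 -> 3 (same)
  Node 3: index 1 -> 0 (moved)
  Node 4: index 4 -> 4 (same)
Nodes that changed position: 0 3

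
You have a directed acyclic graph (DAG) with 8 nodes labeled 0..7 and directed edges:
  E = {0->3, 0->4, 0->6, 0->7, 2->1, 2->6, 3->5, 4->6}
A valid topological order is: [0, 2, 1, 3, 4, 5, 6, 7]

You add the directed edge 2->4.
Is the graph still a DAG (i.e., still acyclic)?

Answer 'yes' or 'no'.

Given toposort: [0, 2, 1, 3, 4, 5, 6, 7]
Position of 2: index 1; position of 4: index 4
New edge 2->4: forward
Forward edge: respects the existing order. Still a DAG, same toposort still valid.
Still a DAG? yes

Answer: yes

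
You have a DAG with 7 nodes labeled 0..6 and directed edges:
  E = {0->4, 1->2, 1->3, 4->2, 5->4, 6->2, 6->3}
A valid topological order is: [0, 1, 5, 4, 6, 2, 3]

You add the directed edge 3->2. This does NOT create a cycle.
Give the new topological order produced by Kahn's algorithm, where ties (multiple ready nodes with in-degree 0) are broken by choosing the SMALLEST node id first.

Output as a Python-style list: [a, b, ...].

Answer: [0, 1, 5, 4, 6, 3, 2]

Derivation:
Old toposort: [0, 1, 5, 4, 6, 2, 3]
Added edge: 3->2
Position of 3 (6) > position of 2 (5). Must reorder: 3 must now come before 2.
Run Kahn's algorithm (break ties by smallest node id):
  initial in-degrees: [0, 0, 4, 2, 2, 0, 0]
  ready (indeg=0): [0, 1, 5, 6]
  pop 0: indeg[4]->1 | ready=[1, 5, 6] | order so far=[0]
  pop 1: indeg[2]->3; indeg[3]->1 | ready=[5, 6] | order so far=[0, 1]
  pop 5: indeg[4]->0 | ready=[4, 6] | order so far=[0, 1, 5]
  pop 4: indeg[2]->2 | ready=[6] | order so far=[0, 1, 5, 4]
  pop 6: indeg[2]->1; indeg[3]->0 | ready=[3] | order so far=[0, 1, 5, 4, 6]
  pop 3: indeg[2]->0 | ready=[2] | order so far=[0, 1, 5, 4, 6, 3]
  pop 2: no out-edges | ready=[] | order so far=[0, 1, 5, 4, 6, 3, 2]
  Result: [0, 1, 5, 4, 6, 3, 2]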